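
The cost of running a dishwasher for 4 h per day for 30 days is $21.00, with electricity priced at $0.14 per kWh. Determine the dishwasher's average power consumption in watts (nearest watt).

1250 W

Energy = $21.00 ÷ $0.14/kWh = 150 kWh
Runtime = 4 h/day × 30 days = 120 h
Power = 150 kWh ÷ 120 h = 1.25 kW = 1250 W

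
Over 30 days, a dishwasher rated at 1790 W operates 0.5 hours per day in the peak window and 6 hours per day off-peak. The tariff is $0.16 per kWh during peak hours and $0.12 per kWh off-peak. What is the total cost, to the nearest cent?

Peak energy = 1.79 kW × 0.5 h × 30 = 26.85 kWh
Off-peak energy = 1.79 kW × 6 h × 30 = 322.2 kWh
Cost = 26.85 × $0.16 + 322.2 × $0.12 = $4.296 + $38.664 = $42.96

$42.96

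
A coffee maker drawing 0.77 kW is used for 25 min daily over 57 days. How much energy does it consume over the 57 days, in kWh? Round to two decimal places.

18.29 kWh

Runtime = 25 min × 57 = 1425 min = 23.75 h
Energy = 0.77 kW × 23.75 h = 18.2875 kWh ≈ 18.29 kWh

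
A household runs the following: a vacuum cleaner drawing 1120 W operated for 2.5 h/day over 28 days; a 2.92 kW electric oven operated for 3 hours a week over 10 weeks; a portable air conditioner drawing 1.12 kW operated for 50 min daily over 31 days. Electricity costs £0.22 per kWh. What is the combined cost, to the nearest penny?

£42.89

vacuum cleaner: Runtime = 2.5 h/day × 28 days = 70 h
vacuum cleaner: 1.12 kW × 70 h = 78.4 kWh
electric oven: Runtime = 3 h/week × 10 weeks = 30 h
electric oven: 2.92 kW × 30 h = 87.6 kWh
portable air conditioner: Runtime = 50 min × 31 = 1550 min = 25.833333… h
portable air conditioner: 1.12 kW × 25.833333… h = 28.933333… kWh
Total energy = 194.933333… kWh
Cost = 194.933333… × £0.22 = £42.89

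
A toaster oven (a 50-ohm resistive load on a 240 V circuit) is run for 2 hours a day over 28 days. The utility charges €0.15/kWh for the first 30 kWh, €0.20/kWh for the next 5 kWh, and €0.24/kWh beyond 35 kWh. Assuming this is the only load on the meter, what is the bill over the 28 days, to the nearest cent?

Power = V²/R = 240²/50 = 1152 W = 1.152 kW
Runtime = 2 h/day × 28 days = 56 h
Energy = 1.152 kW × 56 h = 64.512 kWh
Tier 1 (0–30 kWh): 30 × €0.15 = €4.5
Tier 2 (30–35 kWh): 5 × €0.20 = €1
Above 35 kWh: 29.512 × €0.24 = €7.08288
Bill = €12.58

€12.58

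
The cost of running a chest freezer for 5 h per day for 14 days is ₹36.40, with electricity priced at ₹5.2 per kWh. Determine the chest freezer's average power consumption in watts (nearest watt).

100 W

Energy = ₹36.40 ÷ ₹5.2/kWh = 7 kWh
Runtime = 5 h/day × 14 days = 70 h
Power = 7 kWh ÷ 70 h = 0.1 kW = 100 W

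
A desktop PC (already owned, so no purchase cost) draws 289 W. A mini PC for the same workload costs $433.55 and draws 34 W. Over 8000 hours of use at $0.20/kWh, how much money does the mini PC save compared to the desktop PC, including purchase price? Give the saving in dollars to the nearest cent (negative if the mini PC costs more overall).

desktop PC: $0.00 + (289/1000) kW × 8000 h × $0.20 = $0.00 + $462.4 = $462.4
mini PC: $433.55 + (34/1000) kW × 8000 h × $0.20 = $433.55 + $54.4 = $487.95
Saving = $462.4 − $487.95 = −$25.55

-$25.55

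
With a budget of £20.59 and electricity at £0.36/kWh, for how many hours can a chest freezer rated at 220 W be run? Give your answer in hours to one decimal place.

260.0 h

Energy available = £20.59 ÷ £0.36/kWh = 57.1944 kWh
Hours = 57.1944 kWh ÷ 0.22 kW = 260.0 h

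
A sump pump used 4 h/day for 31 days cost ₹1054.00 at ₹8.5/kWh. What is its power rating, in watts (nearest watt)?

1000 W

Energy = ₹1054.00 ÷ ₹8.5/kWh = 124 kWh
Runtime = 4 h/day × 31 days = 124 h
Power = 124 kWh ÷ 124 h = 1 kW = 1000 W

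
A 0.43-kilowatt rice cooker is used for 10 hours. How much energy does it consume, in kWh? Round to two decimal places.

Energy = 0.43 kW × 10 h = 4.3 kWh

4.30 kWh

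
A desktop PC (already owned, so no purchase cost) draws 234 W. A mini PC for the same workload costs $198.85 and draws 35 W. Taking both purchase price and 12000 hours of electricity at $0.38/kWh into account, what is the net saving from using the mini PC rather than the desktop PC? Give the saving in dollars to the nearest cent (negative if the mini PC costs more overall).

desktop PC: $0.00 + (234/1000) kW × 12000 h × $0.38 = $0.00 + $1067.04 = $1067.04
mini PC: $198.85 + (35/1000) kW × 12000 h × $0.38 = $198.85 + $159.6 = $358.45
Saving = $1067.04 − $358.45 = $708.59

$708.59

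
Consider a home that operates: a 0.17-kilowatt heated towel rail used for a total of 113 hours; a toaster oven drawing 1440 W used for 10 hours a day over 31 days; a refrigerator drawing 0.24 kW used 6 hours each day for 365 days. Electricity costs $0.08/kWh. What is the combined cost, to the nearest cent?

$79.30

heated towel rail: 0.17 kW × 113 h = 19.21 kWh
toaster oven: Runtime = 10 h/day × 31 days = 310 h
toaster oven: 1.44 kW × 310 h = 446.4 kWh
refrigerator: Runtime = 6 h/day × 365 days = 2190 h
refrigerator: 0.24 kW × 2190 h = 525.6 kWh
Total energy = 991.21 kWh
Cost = 991.21 × $0.08 = $79.30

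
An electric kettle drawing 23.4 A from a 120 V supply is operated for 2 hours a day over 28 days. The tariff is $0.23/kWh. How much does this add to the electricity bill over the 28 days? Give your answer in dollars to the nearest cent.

$36.17

Power = 23.4 A × 120 V = 2808 W = 2.808 kW
Runtime = 2 h/day × 28 days = 56 h
Energy = 2.808 kW × 56 h = 157.248 kWh
Cost = 157.248 kWh × $0.23/kWh = $36.17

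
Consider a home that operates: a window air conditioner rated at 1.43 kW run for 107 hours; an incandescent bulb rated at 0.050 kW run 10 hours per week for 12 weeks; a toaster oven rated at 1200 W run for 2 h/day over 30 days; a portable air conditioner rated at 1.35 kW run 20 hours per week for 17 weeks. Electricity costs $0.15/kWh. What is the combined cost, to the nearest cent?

window air conditioner: 1.43 kW × 107 h = 153.01 kWh
incandescent bulb: Runtime = 10 h/week × 12 weeks = 120 h
incandescent bulb: 0.05 kW × 120 h = 6 kWh
toaster oven: Runtime = 2 h/day × 30 days = 60 h
toaster oven: 1.2 kW × 60 h = 72 kWh
portable air conditioner: Runtime = 20 h/week × 17 weeks = 340 h
portable air conditioner: 1.35 kW × 340 h = 459 kWh
Total energy = 690.01 kWh
Cost = 690.01 × $0.15 = $103.50

$103.50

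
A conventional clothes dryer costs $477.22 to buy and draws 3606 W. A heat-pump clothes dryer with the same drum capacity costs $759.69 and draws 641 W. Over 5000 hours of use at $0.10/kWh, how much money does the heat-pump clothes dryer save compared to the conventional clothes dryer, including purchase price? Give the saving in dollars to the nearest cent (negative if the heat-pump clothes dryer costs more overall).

conventional clothes dryer: $477.22 + (3606/1000) kW × 5000 h × $0.10 = $477.22 + $1803 = $2280.22
heat-pump clothes dryer: $759.69 + (641/1000) kW × 5000 h × $0.10 = $759.69 + $320.5 = $1080.19
Saving = $2280.22 − $1080.19 = $1200.03

$1200.03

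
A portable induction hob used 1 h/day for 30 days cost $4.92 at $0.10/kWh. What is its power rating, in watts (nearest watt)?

Energy = $4.92 ÷ $0.10/kWh = 49.2 kWh
Runtime = 1 h/day × 30 days = 30 h
Power = 49.2 kWh ÷ 30 h = 1.64 kW = 1640 W

1640 W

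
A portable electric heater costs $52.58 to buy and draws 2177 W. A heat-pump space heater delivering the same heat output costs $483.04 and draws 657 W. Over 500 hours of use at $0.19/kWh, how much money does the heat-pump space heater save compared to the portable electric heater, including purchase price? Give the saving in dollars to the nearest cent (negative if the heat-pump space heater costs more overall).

portable electric heater: $52.58 + (2177/1000) kW × 500 h × $0.19 = $52.58 + $206.815 = $259.395
heat-pump space heater: $483.04 + (657/1000) kW × 500 h × $0.19 = $483.04 + $62.415 = $545.455
Saving = $259.395 − $545.455 = −$286.06

-$286.06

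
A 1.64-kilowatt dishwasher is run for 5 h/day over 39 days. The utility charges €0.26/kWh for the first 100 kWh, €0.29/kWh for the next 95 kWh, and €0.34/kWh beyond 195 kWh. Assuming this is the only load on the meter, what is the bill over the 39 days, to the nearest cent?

€95.98

Runtime = 5 h/day × 39 days = 195 h
Energy = 1.64 kW × 195 h = 319.8 kWh
Tier 1 (0–100 kWh): 100 × €0.26 = €26
Tier 2 (100–195 kWh): 95 × €0.29 = €27.55
Above 195 kWh: 124.8 × €0.34 = €42.432
Bill = €95.98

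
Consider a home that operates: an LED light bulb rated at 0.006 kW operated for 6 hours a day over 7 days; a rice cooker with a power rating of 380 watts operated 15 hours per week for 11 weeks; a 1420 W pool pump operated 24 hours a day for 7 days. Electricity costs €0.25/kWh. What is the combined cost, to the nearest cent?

€75.38

LED light bulb: Runtime = 6 h/day × 7 days = 42 h
LED light bulb: 0.006 kW × 42 h = 0.252 kWh
rice cooker: Runtime = 15 h/week × 11 weeks = 165 h
rice cooker: 0.38 kW × 165 h = 62.7 kWh
pool pump: Runtime = 24 h × 7 = 168 h
pool pump: 1.42 kW × 168 h = 238.56 kWh
Total energy = 301.512 kWh
Cost = 301.512 × €0.25 = €75.38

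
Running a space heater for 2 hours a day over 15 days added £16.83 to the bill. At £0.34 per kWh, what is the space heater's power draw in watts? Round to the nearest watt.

1650 W

Energy = £16.83 ÷ £0.34/kWh = 49.5 kWh
Runtime = 2 h/day × 15 days = 30 h
Power = 49.5 kWh ÷ 30 h = 1.65 kW = 1650 W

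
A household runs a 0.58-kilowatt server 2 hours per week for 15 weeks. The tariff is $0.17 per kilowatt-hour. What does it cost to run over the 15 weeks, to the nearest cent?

$2.96

Runtime = 2 h/week × 15 weeks = 30 h
Energy = 0.58 kW × 30 h = 17.4 kWh
Cost = 17.4 kWh × $0.17/kWh = $2.96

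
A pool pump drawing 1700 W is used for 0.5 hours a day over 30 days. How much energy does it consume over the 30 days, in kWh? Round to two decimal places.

25.50 kWh

Runtime = 0.5 h/day × 30 days = 15 h
Energy = 1.7 kW × 15 h = 25.5 kWh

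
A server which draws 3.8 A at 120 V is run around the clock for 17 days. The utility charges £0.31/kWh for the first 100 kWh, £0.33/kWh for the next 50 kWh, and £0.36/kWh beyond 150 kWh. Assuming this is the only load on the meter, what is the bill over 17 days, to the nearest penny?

£60.48

Power = 3.8 A × 120 V = 456 W = 0.456 kW
Runtime = 24 h × 17 = 408 h
Energy = 0.456 kW × 408 h = 186.048 kWh
Tier 1 (0–100 kWh): 100 × £0.31 = £31
Tier 2 (100–150 kWh): 50 × £0.33 = £16.5
Above 150 kWh: 36.048 × £0.36 = £12.97728
Bill = £60.48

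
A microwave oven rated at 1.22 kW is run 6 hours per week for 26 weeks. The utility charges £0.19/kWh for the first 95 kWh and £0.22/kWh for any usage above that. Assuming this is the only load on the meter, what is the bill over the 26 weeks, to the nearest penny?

Runtime = 6 h/week × 26 weeks = 156 h
Energy = 1.22 kW × 156 h = 190.32 kWh
Tier 1 (0–95 kWh): 95 × £0.19 = £18.05
Above 95 kWh: 95.32 × £0.22 = £20.9704
Bill = £39.02

£39.02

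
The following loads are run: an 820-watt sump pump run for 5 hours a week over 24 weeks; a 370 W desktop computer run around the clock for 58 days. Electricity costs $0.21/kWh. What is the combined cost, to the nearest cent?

$128.82

sump pump: Runtime = 5 h/week × 24 weeks = 120 h
sump pump: 0.82 kW × 120 h = 98.4 kWh
desktop computer: Runtime = 24 h × 58 = 1392 h
desktop computer: 0.37 kW × 1392 h = 515.04 kWh
Total energy = 613.44 kWh
Cost = 613.44 × $0.21 = $128.82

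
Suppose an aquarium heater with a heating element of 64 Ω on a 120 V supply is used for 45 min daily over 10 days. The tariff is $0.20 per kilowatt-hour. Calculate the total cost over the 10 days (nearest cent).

Power = V²/R = 120²/64 = 225 W = 0.225 kW
Runtime = 45 min × 10 = 450 min = 7.5 h
Energy = 0.225 kW × 7.5 h = 1.6875 kWh
Cost = 1.6875 kWh × $0.20/kWh = $0.34

$0.34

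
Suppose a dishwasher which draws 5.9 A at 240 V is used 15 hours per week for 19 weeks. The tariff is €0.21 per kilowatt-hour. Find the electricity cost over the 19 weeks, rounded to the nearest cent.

€84.75

Power = 5.9 A × 240 V = 1416 W = 1.416 kW
Runtime = 15 h/week × 19 weeks = 285 h
Energy = 1.416 kW × 285 h = 403.56 kWh
Cost = 403.56 kWh × €0.21/kWh = €84.75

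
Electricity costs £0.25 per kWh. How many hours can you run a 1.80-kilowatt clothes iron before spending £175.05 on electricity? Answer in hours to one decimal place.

389.0 h

Energy available = £175.05 ÷ £0.25/kWh = 700.2 kWh
Hours = 700.2 kWh ÷ 1.8 kW = 389.0 h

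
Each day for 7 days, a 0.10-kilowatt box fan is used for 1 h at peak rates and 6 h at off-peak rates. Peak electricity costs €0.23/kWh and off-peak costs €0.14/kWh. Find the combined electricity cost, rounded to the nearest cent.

€0.75

Peak energy = 0.1 kW × 1 h × 7 = 0.7 kWh
Off-peak energy = 0.1 kW × 6 h × 7 = 4.2 kWh
Cost = 0.7 × €0.23 + 4.2 × €0.14 = €0.161 + €0.588 = €0.75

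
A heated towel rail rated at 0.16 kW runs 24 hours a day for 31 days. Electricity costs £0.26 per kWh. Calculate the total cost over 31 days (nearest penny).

£30.95

Runtime = 24 h × 31 = 744 h
Energy = 0.16 kW × 744 h = 119.04 kWh
Cost = 119.04 kWh × £0.26/kWh = £30.95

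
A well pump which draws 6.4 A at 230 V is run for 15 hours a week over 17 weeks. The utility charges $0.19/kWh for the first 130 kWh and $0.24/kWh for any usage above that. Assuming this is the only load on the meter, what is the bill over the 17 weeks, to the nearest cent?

$83.59

Power = 6.4 A × 230 V = 1472 W = 1.472 kW
Runtime = 15 h/week × 17 weeks = 255 h
Energy = 1.472 kW × 255 h = 375.36 kWh
Tier 1 (0–130 kWh): 130 × $0.19 = $24.7
Above 130 kWh: 245.36 × $0.24 = $58.8864
Bill = $83.59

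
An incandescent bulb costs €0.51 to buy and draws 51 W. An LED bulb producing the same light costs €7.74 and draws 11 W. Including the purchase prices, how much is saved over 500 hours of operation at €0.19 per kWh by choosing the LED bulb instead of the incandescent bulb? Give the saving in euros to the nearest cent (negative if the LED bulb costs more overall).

-€3.43

incandescent bulb: €0.51 + (51/1000) kW × 500 h × €0.19 = €0.51 + €4.845 = €5.355
LED bulb: €7.74 + (11/1000) kW × 500 h × €0.19 = €7.74 + €1.045 = €8.785
Saving = €5.355 − €8.785 = −€3.43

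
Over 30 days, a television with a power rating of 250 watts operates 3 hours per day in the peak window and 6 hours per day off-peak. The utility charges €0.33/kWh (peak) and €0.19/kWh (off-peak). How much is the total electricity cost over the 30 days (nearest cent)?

Peak energy = 0.25 kW × 3 h × 30 = 22.5 kWh
Off-peak energy = 0.25 kW × 6 h × 30 = 45 kWh
Cost = 22.5 × €0.33 + 45 × €0.19 = €7.425 + €8.55 = €15.98

€15.98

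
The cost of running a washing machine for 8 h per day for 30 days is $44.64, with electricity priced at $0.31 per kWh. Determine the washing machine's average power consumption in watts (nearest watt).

Energy = $44.64 ÷ $0.31/kWh = 144 kWh
Runtime = 8 h/day × 30 days = 240 h
Power = 144 kWh ÷ 240 h = 0.6 kW = 600 W

600 W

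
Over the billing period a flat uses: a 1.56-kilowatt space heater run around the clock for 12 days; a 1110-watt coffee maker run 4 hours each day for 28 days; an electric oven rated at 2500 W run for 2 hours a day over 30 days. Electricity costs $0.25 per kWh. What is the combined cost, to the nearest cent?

$180.90

space heater: Runtime = 24 h × 12 = 288 h
space heater: 1.56 kW × 288 h = 449.28 kWh
coffee maker: Runtime = 4 h/day × 28 days = 112 h
coffee maker: 1.11 kW × 112 h = 124.32 kWh
electric oven: Runtime = 2 h/day × 30 days = 60 h
electric oven: 2.5 kW × 60 h = 150 kWh
Total energy = 723.6 kWh
Cost = 723.6 × $0.25 = $180.90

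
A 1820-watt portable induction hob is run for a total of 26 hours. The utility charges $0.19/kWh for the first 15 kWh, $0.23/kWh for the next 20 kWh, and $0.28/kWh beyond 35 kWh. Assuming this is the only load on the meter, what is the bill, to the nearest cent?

Energy = 1.82 kW × 26 h = 47.32 kWh
Tier 1 (0–15 kWh): 15 × $0.19 = $2.85
Tier 2 (15–35 kWh): 20 × $0.23 = $4.6
Above 35 kWh: 12.32 × $0.28 = $3.4496
Bill = $10.90

$10.90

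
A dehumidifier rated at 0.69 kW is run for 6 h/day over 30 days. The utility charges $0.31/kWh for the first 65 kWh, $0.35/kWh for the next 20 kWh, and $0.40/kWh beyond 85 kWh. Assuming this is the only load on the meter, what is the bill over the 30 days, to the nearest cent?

Runtime = 6 h/day × 30 days = 180 h
Energy = 0.69 kW × 180 h = 124.2 kWh
Tier 1 (0–65 kWh): 65 × $0.31 = $20.15
Tier 2 (65–85 kWh): 20 × $0.35 = $7
Above 85 kWh: 39.2 × $0.40 = $15.68
Bill = $42.83

$42.83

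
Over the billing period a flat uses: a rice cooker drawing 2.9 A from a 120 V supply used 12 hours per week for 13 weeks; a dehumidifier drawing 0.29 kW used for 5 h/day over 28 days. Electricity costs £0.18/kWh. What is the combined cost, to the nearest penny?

rice cooker: Power = 2.9 A × 120 V = 348 W = 0.348 kW
rice cooker: Runtime = 12 h/week × 13 weeks = 156 h
rice cooker: 0.348 kW × 156 h = 54.288 kWh
dehumidifier: Runtime = 5 h/day × 28 days = 140 h
dehumidifier: 0.29 kW × 140 h = 40.6 kWh
Total energy = 94.888 kWh
Cost = 94.888 × £0.18 = £17.08

£17.08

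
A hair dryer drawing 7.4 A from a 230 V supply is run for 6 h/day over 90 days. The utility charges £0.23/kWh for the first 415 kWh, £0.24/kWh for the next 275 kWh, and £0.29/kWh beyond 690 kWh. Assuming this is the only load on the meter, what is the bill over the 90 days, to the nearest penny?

Power = 7.4 A × 230 V = 1702 W = 1.702 kW
Runtime = 6 h/day × 90 days = 540 h
Energy = 1.702 kW × 540 h = 919.08 kWh
Tier 1 (0–415 kWh): 415 × £0.23 = £95.45
Tier 2 (415–690 kWh): 275 × £0.24 = £66
Above 690 kWh: 229.08 × £0.29 = £66.4332
Bill = £227.88

£227.88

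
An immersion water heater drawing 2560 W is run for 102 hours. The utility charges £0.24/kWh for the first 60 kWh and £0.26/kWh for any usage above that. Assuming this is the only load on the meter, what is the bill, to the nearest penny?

Energy = 2.56 kW × 102 h = 261.12 kWh
Tier 1 (0–60 kWh): 60 × £0.24 = £14.4
Above 60 kWh: 201.12 × £0.26 = £52.2912
Bill = £66.69

£66.69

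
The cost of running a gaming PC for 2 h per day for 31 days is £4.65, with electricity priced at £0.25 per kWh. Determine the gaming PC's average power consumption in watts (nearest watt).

300 W

Energy = £4.65 ÷ £0.25/kWh = 18.6 kWh
Runtime = 2 h/day × 31 days = 62 h
Power = 18.6 kWh ÷ 62 h = 0.3 kW = 300 W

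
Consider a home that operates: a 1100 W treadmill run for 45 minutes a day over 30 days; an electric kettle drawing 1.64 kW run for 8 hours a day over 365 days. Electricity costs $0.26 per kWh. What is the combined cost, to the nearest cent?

$1251.52

treadmill: Runtime = 45 min × 30 = 1350 min = 22.5 h
treadmill: 1.1 kW × 22.5 h = 24.75 kWh
electric kettle: Runtime = 8 h/day × 365 days = 2920 h
electric kettle: 1.64 kW × 2920 h = 4788.8 kWh
Total energy = 4813.55 kWh
Cost = 4813.55 × $0.26 = $1251.52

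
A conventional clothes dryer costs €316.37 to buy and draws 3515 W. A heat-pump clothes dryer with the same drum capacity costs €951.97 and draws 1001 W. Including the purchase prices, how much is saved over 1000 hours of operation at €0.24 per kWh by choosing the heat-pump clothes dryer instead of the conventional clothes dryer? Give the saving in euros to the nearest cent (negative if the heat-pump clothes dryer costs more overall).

-€32.24

conventional clothes dryer: €316.37 + (3515/1000) kW × 1000 h × €0.24 = €316.37 + €843.6 = €1159.97
heat-pump clothes dryer: €951.97 + (1001/1000) kW × 1000 h × €0.24 = €951.97 + €240.24 = €1192.21
Saving = €1159.97 − €1192.21 = −€32.24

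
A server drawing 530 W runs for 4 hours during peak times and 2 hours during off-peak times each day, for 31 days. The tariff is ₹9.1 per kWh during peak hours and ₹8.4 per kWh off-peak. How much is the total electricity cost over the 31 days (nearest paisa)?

₹874.08

Peak energy = 0.53 kW × 4 h × 31 = 65.72 kWh
Off-peak energy = 0.53 kW × 2 h × 31 = 32.86 kWh
Cost = 65.72 × ₹9.1 + 32.86 × ₹8.4 = ₹598.052 + ₹276.024 = ₹874.08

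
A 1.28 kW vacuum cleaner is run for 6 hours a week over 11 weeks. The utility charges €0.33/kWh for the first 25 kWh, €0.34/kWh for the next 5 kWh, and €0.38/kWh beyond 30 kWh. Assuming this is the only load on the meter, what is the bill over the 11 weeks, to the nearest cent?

€30.65

Runtime = 6 h/week × 11 weeks = 66 h
Energy = 1.28 kW × 66 h = 84.48 kWh
Tier 1 (0–25 kWh): 25 × €0.33 = €8.25
Tier 2 (25–30 kWh): 5 × €0.34 = €1.7
Above 30 kWh: 54.48 × €0.38 = €20.7024
Bill = €30.65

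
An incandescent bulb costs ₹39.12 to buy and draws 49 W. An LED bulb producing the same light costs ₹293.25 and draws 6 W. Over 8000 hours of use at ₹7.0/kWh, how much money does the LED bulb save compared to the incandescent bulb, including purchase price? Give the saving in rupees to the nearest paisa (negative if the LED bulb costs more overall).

incandescent bulb: ₹39.12 + (49/1000) kW × 8000 h × ₹7.0 = ₹39.12 + ₹2744 = ₹2783.12
LED bulb: ₹293.25 + (6/1000) kW × 8000 h × ₹7.0 = ₹293.25 + ₹336 = ₹629.25
Saving = ₹2783.12 − ₹629.25 = ₹2153.87

₹2153.87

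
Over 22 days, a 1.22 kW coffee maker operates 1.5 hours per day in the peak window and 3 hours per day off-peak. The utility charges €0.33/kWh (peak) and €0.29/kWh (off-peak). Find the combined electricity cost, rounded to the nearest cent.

€36.64

Peak energy = 1.22 kW × 1.5 h × 22 = 40.26 kWh
Off-peak energy = 1.22 kW × 3 h × 22 = 80.52 kWh
Cost = 40.26 × €0.33 + 80.52 × €0.29 = €13.2858 + €23.3508 = €36.64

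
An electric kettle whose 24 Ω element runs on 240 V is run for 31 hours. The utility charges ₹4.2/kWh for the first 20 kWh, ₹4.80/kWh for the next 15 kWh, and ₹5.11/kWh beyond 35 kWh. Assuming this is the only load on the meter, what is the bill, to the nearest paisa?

Power = V²/R = 240²/24 = 2400 W = 2.4 kW
Energy = 2.4 kW × 31 h = 74.4 kWh
Tier 1 (0–20 kWh): 20 × ₹4.2 = ₹84
Tier 2 (20–35 kWh): 15 × ₹4.80 = ₹72
Above 35 kWh: 39.4 × ₹5.11 = ₹201.334
Bill = ₹357.33

₹357.33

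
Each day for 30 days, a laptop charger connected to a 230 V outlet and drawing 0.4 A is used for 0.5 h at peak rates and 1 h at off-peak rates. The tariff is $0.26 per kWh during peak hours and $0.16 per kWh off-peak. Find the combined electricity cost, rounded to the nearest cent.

Power = 0.4 A × 230 V = 92 W = 0.092 kW
Peak energy = 0.092 kW × 0.5 h × 30 = 1.38 kWh
Off-peak energy = 0.092 kW × 1 h × 30 = 2.76 kWh
Cost = 1.38 × $0.26 + 2.76 × $0.16 = $0.3588 + $0.4416 = $0.80

$0.80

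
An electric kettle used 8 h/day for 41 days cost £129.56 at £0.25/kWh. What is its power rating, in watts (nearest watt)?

1580 W

Energy = £129.56 ÷ £0.25/kWh = 518.24 kWh
Runtime = 8 h/day × 41 days = 328 h
Power = 518.24 kWh ÷ 328 h = 1.58 kW = 1580 W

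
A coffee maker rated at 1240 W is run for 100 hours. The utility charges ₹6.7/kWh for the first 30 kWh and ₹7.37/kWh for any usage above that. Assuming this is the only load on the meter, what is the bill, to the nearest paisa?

₹893.78

Energy = 1.24 kW × 100 h = 124 kWh
Tier 1 (0–30 kWh): 30 × ₹6.7 = ₹201
Above 30 kWh: 94 × ₹7.37 = ₹692.78
Bill = ₹893.78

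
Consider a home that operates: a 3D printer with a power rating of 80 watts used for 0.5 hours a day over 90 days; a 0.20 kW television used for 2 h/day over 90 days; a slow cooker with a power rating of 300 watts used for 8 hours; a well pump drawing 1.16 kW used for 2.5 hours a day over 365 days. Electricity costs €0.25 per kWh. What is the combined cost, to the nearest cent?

€275.13

3D printer: Runtime = 0.5 h/day × 90 days = 45 h
3D printer: 0.08 kW × 45 h = 3.6 kWh
television: Runtime = 2 h/day × 90 days = 180 h
television: 0.2 kW × 180 h = 36 kWh
slow cooker: 0.3 kW × 8 h = 2.4 kWh
well pump: Runtime = 2.5 h/day × 365 days = 912.5 h
well pump: 1.16 kW × 912.5 h = 1058.5 kWh
Total energy = 1100.5 kWh
Cost = 1100.5 × €0.25 = €275.13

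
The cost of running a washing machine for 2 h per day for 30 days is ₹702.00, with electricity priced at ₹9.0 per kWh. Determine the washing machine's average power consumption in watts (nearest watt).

1300 W

Energy = ₹702.00 ÷ ₹9.0/kWh = 78 kWh
Runtime = 2 h/day × 30 days = 60 h
Power = 78 kWh ÷ 60 h = 1.3 kW = 1300 W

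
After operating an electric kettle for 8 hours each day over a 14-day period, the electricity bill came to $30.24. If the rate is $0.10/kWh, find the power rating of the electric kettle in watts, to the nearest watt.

Energy = $30.24 ÷ $0.10/kWh = 302.4 kWh
Runtime = 8 h/day × 14 days = 112 h
Power = 302.4 kWh ÷ 112 h = 2.7 kW = 2700 W

2700 W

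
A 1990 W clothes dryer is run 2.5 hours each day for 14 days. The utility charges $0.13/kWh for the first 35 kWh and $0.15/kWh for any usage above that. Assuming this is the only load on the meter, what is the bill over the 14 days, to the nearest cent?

Runtime = 2.5 h/day × 14 days = 35 h
Energy = 1.99 kW × 35 h = 69.65 kWh
Tier 1 (0–35 kWh): 35 × $0.13 = $4.55
Above 35 kWh: 34.65 × $0.15 = $5.1975
Bill = $9.75

$9.75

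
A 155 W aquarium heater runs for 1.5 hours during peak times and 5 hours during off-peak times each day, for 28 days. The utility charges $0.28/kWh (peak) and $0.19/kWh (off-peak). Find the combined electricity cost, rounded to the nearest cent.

Peak energy = 0.155 kW × 1.5 h × 28 = 6.51 kWh
Off-peak energy = 0.155 kW × 5 h × 28 = 21.7 kWh
Cost = 6.51 × $0.28 + 21.7 × $0.19 = $1.8228 + $4.123 = $5.95

$5.95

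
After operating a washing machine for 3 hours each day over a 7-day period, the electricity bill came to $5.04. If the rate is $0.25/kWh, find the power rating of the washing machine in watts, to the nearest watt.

Energy = $5.04 ÷ $0.25/kWh = 20.16 kWh
Runtime = 3 h/day × 7 days = 21 h
Power = 20.16 kWh ÷ 21 h = 0.96 kW = 960 W

960 W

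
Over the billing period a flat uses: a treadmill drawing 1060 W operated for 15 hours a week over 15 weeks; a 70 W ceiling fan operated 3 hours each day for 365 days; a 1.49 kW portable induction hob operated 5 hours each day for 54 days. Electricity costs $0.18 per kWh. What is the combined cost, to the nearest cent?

$129.14

treadmill: Runtime = 15 h/week × 15 weeks = 225 h
treadmill: 1.06 kW × 225 h = 238.5 kWh
ceiling fan: Runtime = 3 h/day × 365 days = 1095 h
ceiling fan: 0.07 kW × 1095 h = 76.65 kWh
portable induction hob: Runtime = 5 h/day × 54 days = 270 h
portable induction hob: 1.49 kW × 270 h = 402.3 kWh
Total energy = 717.45 kWh
Cost = 717.45 × $0.18 = $129.14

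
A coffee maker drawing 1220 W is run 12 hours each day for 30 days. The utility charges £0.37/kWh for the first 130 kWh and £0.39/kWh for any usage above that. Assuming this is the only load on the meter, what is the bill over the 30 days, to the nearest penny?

Runtime = 12 h/day × 30 days = 360 h
Energy = 1.22 kW × 360 h = 439.2 kWh
Tier 1 (0–130 kWh): 130 × £0.37 = £48.1
Above 130 kWh: 309.2 × £0.39 = £120.588
Bill = £168.69

£168.69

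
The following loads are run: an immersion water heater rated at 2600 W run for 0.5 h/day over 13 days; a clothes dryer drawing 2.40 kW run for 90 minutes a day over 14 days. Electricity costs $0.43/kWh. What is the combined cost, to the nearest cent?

immersion water heater: Runtime = 0.5 h/day × 13 days = 6.5 h
immersion water heater: 2.6 kW × 6.5 h = 16.9 kWh
clothes dryer: Runtime = 90 min × 14 = 1260 min = 21 h
clothes dryer: 2.4 kW × 21 h = 50.4 kWh
Total energy = 67.3 kWh
Cost = 67.3 × $0.43 = $28.94

$28.94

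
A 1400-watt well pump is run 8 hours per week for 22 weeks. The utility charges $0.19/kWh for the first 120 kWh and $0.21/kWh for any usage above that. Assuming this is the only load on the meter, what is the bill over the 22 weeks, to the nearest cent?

Runtime = 8 h/week × 22 weeks = 176 h
Energy = 1.4 kW × 176 h = 246.4 kWh
Tier 1 (0–120 kWh): 120 × $0.19 = $22.8
Above 120 kWh: 126.4 × $0.21 = $26.544
Bill = $49.34

$49.34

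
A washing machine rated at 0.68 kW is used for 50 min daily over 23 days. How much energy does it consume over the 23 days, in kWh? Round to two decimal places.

13.03 kWh

Runtime = 50 min × 23 = 1150 min = 19.166666… h
Energy = 0.68 kW × 19.166666… h = 13.033333… kWh ≈ 13.03 kWh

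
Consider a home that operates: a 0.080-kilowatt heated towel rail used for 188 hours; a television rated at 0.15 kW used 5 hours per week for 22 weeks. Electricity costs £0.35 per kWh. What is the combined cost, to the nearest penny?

£11.04

heated towel rail: 0.08 kW × 188 h = 15.04 kWh
television: Runtime = 5 h/week × 22 weeks = 110 h
television: 0.15 kW × 110 h = 16.5 kWh
Total energy = 31.54 kWh
Cost = 31.54 × £0.35 = £11.04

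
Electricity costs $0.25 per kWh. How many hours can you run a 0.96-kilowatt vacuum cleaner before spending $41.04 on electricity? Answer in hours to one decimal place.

171.0 h

Energy available = $41.04 ÷ $0.25/kWh = 164.16 kWh
Hours = 164.16 kWh ÷ 0.96 kW = 171.0 h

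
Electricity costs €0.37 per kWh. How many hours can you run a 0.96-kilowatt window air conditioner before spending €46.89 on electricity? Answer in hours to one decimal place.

132.0 h

Energy available = €46.89 ÷ €0.37/kWh = 126.7297 kWh
Hours = 126.7297 kWh ÷ 0.96 kW = 132.0 h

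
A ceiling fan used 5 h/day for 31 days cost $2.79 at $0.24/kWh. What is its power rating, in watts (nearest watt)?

75 W

Energy = $2.79 ÷ $0.24/kWh = 11.625 kWh
Runtime = 5 h/day × 31 days = 155 h
Power = 11.625 kWh ÷ 155 h = 0.075 kW = 75 W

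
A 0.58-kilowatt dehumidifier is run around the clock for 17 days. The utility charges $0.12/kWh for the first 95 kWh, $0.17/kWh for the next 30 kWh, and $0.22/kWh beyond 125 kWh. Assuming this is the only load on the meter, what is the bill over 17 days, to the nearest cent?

$41.06

Runtime = 24 h × 17 = 408 h
Energy = 0.58 kW × 408 h = 236.64 kWh
Tier 1 (0–95 kWh): 95 × $0.12 = $11.4
Tier 2 (95–125 kWh): 30 × $0.17 = $5.1
Above 125 kWh: 111.64 × $0.22 = $24.5608
Bill = $41.06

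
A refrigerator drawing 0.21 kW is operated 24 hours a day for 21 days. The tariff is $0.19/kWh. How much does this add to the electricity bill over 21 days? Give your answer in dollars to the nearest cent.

$20.11

Runtime = 24 h × 21 = 504 h
Energy = 0.21 kW × 504 h = 105.84 kWh
Cost = 105.84 kWh × $0.19/kWh = $20.11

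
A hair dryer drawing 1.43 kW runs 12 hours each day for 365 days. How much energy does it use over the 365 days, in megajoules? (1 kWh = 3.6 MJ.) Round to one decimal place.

Runtime = 12 h/day × 365 days = 4380 h
Energy = 1.43 kW × 4380 h = 6263.4 kWh
= 6263.4 × 3.6 MJ = 22548.2 MJ

22548.2 MJ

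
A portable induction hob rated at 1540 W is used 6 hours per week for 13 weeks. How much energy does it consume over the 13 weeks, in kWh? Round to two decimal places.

120.12 kWh

Runtime = 6 h/week × 13 weeks = 78 h
Energy = 1.54 kW × 78 h = 120.12 kWh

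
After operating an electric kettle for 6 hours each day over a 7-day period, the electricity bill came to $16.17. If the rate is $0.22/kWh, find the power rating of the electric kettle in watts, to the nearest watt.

Energy = $16.17 ÷ $0.22/kWh = 73.5 kWh
Runtime = 6 h/day × 7 days = 42 h
Power = 73.5 kWh ÷ 42 h = 1.75 kW = 1750 W

1750 W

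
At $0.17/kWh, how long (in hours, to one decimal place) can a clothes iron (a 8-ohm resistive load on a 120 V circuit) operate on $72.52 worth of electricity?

237.0 h

Power = V²/R = 120²/8 = 1800 W = 1.8 kW
Energy available = $72.52 ÷ $0.17/kWh = 426.5882 kWh
Hours = 426.5882 kWh ÷ 1.8 kW = 237.0 h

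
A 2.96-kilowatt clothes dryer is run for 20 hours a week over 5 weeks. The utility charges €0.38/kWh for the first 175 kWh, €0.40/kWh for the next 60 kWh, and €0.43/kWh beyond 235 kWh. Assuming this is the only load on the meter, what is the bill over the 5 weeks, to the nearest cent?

Runtime = 20 h/week × 5 weeks = 100 h
Energy = 2.96 kW × 100 h = 296 kWh
Tier 1 (0–175 kWh): 175 × €0.38 = €66.5
Tier 2 (175–235 kWh): 60 × €0.40 = €24
Above 235 kWh: 61 × €0.43 = €26.23
Bill = €116.73

€116.73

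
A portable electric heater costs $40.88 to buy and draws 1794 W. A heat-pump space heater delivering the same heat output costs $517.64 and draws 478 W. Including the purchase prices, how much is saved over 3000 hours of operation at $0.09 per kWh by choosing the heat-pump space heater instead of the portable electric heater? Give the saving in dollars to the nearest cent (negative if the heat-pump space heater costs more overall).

-$121.44

portable electric heater: $40.88 + (1794/1000) kW × 3000 h × $0.09 = $40.88 + $484.38 = $525.26
heat-pump space heater: $517.64 + (478/1000) kW × 3000 h × $0.09 = $517.64 + $129.06 = $646.7
Saving = $525.26 − $646.7 = −$121.44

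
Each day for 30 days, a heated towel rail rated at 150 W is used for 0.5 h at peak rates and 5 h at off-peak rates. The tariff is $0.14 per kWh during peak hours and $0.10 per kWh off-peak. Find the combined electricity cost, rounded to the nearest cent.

Peak energy = 0.15 kW × 0.5 h × 30 = 2.25 kWh
Off-peak energy = 0.15 kW × 5 h × 30 = 22.5 kWh
Cost = 2.25 × $0.14 + 22.5 × $0.10 = $0.315 + $2.25 = $2.57

$2.57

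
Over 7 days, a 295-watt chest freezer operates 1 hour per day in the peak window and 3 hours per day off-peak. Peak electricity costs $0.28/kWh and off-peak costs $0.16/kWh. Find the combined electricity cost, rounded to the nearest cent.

$1.57

Peak energy = 0.295 kW × 1 h × 7 = 2.065 kWh
Off-peak energy = 0.295 kW × 3 h × 7 = 6.195 kWh
Cost = 2.065 × $0.28 + 6.195 × $0.16 = $0.5782 + $0.9912 = $1.57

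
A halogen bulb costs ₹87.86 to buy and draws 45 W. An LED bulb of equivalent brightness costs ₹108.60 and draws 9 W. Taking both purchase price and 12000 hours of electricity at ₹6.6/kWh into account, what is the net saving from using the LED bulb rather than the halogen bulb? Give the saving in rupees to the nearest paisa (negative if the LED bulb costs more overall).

₹2830.46

halogen bulb: ₹87.86 + (45/1000) kW × 12000 h × ₹6.6 = ₹87.86 + ₹3564 = ₹3651.86
LED bulb: ₹108.60 + (9/1000) kW × 12000 h × ₹6.6 = ₹108.60 + ₹712.8 = ₹821.4
Saving = ₹3651.86 − ₹821.4 = ₹2830.46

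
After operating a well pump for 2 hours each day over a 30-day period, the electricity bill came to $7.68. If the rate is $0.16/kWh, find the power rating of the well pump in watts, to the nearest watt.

800 W

Energy = $7.68 ÷ $0.16/kWh = 48 kWh
Runtime = 2 h/day × 30 days = 60 h
Power = 48 kWh ÷ 60 h = 0.8 kW = 800 W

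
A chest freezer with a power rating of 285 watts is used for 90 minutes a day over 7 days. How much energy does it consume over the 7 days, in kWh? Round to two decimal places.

2.99 kWh

Runtime = 90 min × 7 = 630 min = 10.5 h
Energy = 0.285 kW × 10.5 h = 2.9925 kWh ≈ 2.99 kWh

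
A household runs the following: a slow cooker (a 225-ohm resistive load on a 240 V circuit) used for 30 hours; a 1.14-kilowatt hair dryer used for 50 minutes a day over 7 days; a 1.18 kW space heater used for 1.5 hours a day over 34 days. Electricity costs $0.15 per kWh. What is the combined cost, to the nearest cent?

$11.18

slow cooker: Power = V²/R = 240²/225 = 256 W = 0.256 kW
slow cooker: 0.256 kW × 30 h = 7.68 kWh
hair dryer: Runtime = 50 min × 7 = 350 min = 5.833333… h
hair dryer: 1.14 kW × 5.833333… h = 6.65 kWh
space heater: Runtime = 1.5 h/day × 34 days = 51 h
space heater: 1.18 kW × 51 h = 60.18 kWh
Total energy = 74.51 kWh
Cost = 74.51 × $0.15 = $11.18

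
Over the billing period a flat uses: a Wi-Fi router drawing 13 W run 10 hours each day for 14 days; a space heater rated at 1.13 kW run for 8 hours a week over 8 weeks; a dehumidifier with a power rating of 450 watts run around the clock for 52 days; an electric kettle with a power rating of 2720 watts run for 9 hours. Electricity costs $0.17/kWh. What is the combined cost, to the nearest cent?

Wi-Fi router: Runtime = 10 h/day × 14 days = 140 h
Wi-Fi router: 0.013 kW × 140 h = 1.82 kWh
space heater: Runtime = 8 h/week × 8 weeks = 64 h
space heater: 1.13 kW × 64 h = 72.32 kWh
dehumidifier: Runtime = 24 h × 52 = 1248 h
dehumidifier: 0.45 kW × 1248 h = 561.6 kWh
electric kettle: 2.72 kW × 9 h = 24.48 kWh
Total energy = 660.22 kWh
Cost = 660.22 × $0.17 = $112.24

$112.24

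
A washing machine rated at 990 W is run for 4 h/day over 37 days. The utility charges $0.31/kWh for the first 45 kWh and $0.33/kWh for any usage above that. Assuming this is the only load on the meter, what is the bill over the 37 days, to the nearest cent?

$47.45

Runtime = 4 h/day × 37 days = 148 h
Energy = 0.99 kW × 148 h = 146.52 kWh
Tier 1 (0–45 kWh): 45 × $0.31 = $13.95
Above 45 kWh: 101.52 × $0.33 = $33.5016
Bill = $47.45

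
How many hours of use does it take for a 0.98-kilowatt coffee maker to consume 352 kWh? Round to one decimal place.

Hours = 352 kWh ÷ 0.98 kW = 359.2 h

359.2 h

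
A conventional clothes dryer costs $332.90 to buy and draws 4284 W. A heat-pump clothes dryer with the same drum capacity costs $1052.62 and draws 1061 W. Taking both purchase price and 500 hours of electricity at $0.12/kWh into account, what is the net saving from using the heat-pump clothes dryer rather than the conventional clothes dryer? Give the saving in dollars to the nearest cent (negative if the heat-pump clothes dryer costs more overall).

-$526.34

conventional clothes dryer: $332.90 + (4284/1000) kW × 500 h × $0.12 = $332.90 + $257.04 = $589.94
heat-pump clothes dryer: $1052.62 + (1061/1000) kW × 500 h × $0.12 = $1052.62 + $63.66 = $1116.28
Saving = $589.94 − $1116.28 = −$526.34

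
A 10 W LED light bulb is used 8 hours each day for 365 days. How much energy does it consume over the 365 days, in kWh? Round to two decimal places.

Runtime = 8 h/day × 365 days = 2920 h
Energy = 0.01 kW × 2920 h = 29.2 kWh

29.20 kWh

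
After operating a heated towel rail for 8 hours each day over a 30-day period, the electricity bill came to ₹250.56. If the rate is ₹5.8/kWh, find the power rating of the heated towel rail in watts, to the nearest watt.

Energy = ₹250.56 ÷ ₹5.8/kWh = 43.2 kWh
Runtime = 8 h/day × 30 days = 240 h
Power = 43.2 kWh ÷ 240 h = 0.18 kW = 180 W

180 W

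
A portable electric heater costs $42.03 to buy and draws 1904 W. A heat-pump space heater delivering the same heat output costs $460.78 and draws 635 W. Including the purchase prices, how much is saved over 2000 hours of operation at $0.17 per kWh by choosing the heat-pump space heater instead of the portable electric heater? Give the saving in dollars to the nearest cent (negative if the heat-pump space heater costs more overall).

$12.71

portable electric heater: $42.03 + (1904/1000) kW × 2000 h × $0.17 = $42.03 + $647.36 = $689.39
heat-pump space heater: $460.78 + (635/1000) kW × 2000 h × $0.17 = $460.78 + $215.9 = $676.68
Saving = $689.39 − $676.68 = $12.71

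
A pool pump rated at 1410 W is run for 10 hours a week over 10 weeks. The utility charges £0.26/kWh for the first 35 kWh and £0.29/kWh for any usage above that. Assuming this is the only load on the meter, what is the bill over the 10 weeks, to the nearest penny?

£39.84

Runtime = 10 h/week × 10 weeks = 100 h
Energy = 1.41 kW × 100 h = 141 kWh
Tier 1 (0–35 kWh): 35 × £0.26 = £9.1
Above 35 kWh: 106 × £0.29 = £30.74
Bill = £39.84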